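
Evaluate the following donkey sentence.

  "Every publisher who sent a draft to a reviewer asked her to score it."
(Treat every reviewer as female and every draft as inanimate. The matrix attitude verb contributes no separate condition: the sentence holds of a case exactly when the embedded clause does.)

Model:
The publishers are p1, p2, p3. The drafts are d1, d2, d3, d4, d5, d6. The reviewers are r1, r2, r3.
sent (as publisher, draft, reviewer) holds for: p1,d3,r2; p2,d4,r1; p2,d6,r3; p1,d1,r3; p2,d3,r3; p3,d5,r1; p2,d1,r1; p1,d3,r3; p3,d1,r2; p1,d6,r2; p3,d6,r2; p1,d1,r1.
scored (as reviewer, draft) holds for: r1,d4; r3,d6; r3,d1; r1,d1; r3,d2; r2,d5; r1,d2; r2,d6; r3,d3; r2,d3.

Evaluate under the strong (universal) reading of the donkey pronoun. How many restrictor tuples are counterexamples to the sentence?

"her" takes "a reviewer" as antecedent and "it" takes "a draft"; both are donkey pronouns co-varying with the restrictor.
Strong reading: for every (p,d,r) with sent(p,d,r), scored(r,d).
Restrictor triples: (p1,d1,r1)→scored(r1,d1) ✓  (p1,d1,r3)→scored(r3,d1) ✓  (p1,d3,r2)→scored(r2,d3) ✓  (p1,d3,r3)→scored(r3,d3) ✓  (p1,d6,r2)→scored(r2,d6) ✓  (p2,d1,r1)→scored(r1,d1) ✓  (p2,d3,r3)→scored(r3,d3) ✓  (p2,d4,r1)→scored(r1,d4) ✓  (p2,d6,r3)→scored(r3,d6) ✓  (p3,d1,r2)→scored(r2,d1) ✗  (p3,d5,r1)→scored(r1,d5) ✗  (p3,d6,r2)→scored(r2,d6) ✓
Counterexamples (restrictor triples failing the scope): 2.

2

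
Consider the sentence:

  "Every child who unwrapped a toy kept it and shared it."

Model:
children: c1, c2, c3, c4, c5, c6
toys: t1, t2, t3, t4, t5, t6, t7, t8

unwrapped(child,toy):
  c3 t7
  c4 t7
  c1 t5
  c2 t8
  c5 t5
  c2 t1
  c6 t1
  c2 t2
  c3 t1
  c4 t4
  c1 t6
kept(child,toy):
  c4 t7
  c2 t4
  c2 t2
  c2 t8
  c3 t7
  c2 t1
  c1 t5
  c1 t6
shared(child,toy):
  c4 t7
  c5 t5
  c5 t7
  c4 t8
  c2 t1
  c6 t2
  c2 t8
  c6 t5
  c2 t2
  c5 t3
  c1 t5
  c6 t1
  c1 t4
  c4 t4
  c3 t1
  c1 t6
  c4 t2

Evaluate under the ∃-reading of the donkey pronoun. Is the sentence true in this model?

"it" takes "a toy" as antecedent — a donkey pronoun bound across the clause boundary.
Weak reading: every child c with some unwrapped-toy has at least one unwrapped-toy t such that kept(c,t) ∧ shared(c,t).
Per child: c1:✓  c2:✓  c3:✗  c4:✓  c5:✗  c6:✗
c3 has no witness among its unwrapped-toys.

False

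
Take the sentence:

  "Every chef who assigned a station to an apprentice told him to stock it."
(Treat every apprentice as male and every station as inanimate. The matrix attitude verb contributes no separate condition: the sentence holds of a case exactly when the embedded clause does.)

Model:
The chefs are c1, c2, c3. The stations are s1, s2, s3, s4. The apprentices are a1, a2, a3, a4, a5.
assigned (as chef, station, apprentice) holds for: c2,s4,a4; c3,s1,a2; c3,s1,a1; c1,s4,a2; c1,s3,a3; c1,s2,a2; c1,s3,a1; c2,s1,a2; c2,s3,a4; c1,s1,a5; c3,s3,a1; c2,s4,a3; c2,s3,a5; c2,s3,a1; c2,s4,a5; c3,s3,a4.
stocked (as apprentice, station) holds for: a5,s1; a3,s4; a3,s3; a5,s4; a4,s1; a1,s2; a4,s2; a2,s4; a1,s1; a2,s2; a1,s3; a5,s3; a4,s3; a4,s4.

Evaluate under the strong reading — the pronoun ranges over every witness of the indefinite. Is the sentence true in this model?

"him" takes "an apprentice" as antecedent and "it" takes "a station"; both are donkey pronouns co-varying with the restrictor.
Strong reading: for every (c,s,a) with assigned(c,s,a), stocked(a,s).
Restrictor triples: (c1,s1,a5)→stocked(a5,s1) ✓  (c1,s2,a2)→stocked(a2,s2) ✓  (c1,s3,a1)→stocked(a1,s3) ✓  (c1,s3,a3)→stocked(a3,s3) ✓  (c1,s4,a2)→stocked(a2,s4) ✓  (c2,s1,a2)→stocked(a2,s1) ✗  (c2,s3,a1)→stocked(a1,s3) ✓  (c2,s3,a4)→stocked(a4,s3) ✓  (c2,s3,a5)→stocked(a5,s3) ✓  (c2,s4,a3)→stocked(a3,s4) ✓  (c2,s4,a4)→stocked(a4,s4) ✓  (c2,s4,a5)→stocked(a5,s4) ✓  (c3,s1,a1)→stocked(a1,s1) ✓  (c3,s1,a2)→stocked(a2,s1) ✗  (c3,s3,a1)→stocked(a1,s3) ✓  (c3,s3,a4)→stocked(a4,s3) ✓
Counterexample: (c2,s1,a2) — stocked(a2,s1) does not hold.

False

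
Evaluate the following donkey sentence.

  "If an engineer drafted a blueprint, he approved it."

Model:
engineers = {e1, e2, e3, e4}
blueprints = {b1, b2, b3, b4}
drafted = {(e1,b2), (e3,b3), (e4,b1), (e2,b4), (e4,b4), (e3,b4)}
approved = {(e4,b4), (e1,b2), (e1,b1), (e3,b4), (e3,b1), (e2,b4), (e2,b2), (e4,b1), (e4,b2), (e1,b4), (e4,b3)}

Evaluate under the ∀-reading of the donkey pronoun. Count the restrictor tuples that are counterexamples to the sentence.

1

"it" takes "a blueprint" as antecedent — a donkey pronoun bound across the clause boundary.
Strong reading: for every (e,b) with drafted(e,b), approved(e,b).
Restrictor pairs: (e1,b2) ✓  (e2,b4) ✓  (e3,b3) ✗  (e3,b4) ✓  (e4,b1) ✓  (e4,b4) ✓
Counterexamples (restrictor pairs failing the scope): 1.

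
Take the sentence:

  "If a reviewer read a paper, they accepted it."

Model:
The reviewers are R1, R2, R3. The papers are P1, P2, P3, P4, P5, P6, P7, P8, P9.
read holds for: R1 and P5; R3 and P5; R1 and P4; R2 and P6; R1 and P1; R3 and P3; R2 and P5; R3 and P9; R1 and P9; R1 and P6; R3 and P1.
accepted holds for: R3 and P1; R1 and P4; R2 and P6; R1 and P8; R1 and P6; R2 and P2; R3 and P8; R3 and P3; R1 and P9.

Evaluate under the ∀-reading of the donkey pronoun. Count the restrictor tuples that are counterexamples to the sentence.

5

"it" takes "a paper" as antecedent — a donkey pronoun bound across the clause boundary.
Strong reading: for every (r,p) with read(r,p), accepted(r,p).
Restrictor pairs: (R1,P1) ✗  (R1,P4) ✓  (R1,P5) ✗  (R1,P6) ✓  (R1,P9) ✓  (R2,P5) ✗  (R2,P6) ✓  (R3,P1) ✓  (R3,P3) ✓  (R3,P5) ✗  (R3,P9) ✗
Counterexamples (restrictor pairs failing the scope): 5.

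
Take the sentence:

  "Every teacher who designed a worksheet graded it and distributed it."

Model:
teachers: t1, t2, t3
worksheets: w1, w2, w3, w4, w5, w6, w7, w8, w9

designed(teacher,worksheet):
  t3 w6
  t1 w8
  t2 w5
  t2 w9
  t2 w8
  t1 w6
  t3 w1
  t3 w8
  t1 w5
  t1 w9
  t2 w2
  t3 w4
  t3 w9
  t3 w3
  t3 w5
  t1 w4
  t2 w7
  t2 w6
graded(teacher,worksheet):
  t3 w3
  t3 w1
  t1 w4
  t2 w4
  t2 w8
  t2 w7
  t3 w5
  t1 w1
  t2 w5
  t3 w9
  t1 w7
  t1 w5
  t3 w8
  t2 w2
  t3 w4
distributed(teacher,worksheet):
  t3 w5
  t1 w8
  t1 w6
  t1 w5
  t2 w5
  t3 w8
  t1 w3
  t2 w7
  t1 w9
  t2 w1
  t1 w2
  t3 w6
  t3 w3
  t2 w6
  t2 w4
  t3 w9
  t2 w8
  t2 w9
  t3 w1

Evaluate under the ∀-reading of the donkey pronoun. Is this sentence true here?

False

"it" takes "a worksheet" as antecedent — a donkey pronoun bound across the clause boundary.
Strong reading: for every (t,w) with designed(t,w), graded(t,w) ∧ distributed(t,w).
Restrictor pairs: (t1,w4) ✗  (t1,w5) ✓  (t1,w6) ✗  (t1,w8) ✗  (t1,w9) ✗  (t2,w2) ✗  (t2,w5) ✓  (t2,w6) ✗  (t2,w7) ✓  (t2,w8) ✓  (t2,w9) ✗  (t3,w1) ✓  (t3,w3) ✓  (t3,w4) ✗  (t3,w5) ✓  (t3,w6) ✗  (t3,w8) ✓  (t3,w9) ✓
Counterexample: (t1,w4) is in designed but fails the scope.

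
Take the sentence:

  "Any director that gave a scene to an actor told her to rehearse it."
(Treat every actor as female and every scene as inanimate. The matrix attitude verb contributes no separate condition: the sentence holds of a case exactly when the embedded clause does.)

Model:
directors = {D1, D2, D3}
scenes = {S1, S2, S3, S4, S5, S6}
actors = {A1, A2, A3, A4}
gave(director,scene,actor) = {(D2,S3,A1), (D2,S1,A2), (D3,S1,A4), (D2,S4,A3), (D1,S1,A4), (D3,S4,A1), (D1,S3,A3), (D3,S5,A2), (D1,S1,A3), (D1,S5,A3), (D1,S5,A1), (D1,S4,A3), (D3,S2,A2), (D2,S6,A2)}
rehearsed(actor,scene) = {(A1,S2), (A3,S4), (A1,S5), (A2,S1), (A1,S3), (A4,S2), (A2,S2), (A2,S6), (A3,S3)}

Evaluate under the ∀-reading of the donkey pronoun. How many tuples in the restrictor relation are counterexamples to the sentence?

6

"her" takes "an actor" as antecedent and "it" takes "a scene"; both are donkey pronouns co-varying with the restrictor.
Strong reading: for every (d,s,a) with gave(d,s,a), rehearsed(a,s).
Restrictor triples: (D1,S1,A3)→rehearsed(A3,S1) ✗  (D1,S1,A4)→rehearsed(A4,S1) ✗  (D1,S3,A3)→rehearsed(A3,S3) ✓  (D1,S4,A3)→rehearsed(A3,S4) ✓  (D1,S5,A1)→rehearsed(A1,S5) ✓  (D1,S5,A3)→rehearsed(A3,S5) ✗  (D2,S1,A2)→rehearsed(A2,S1) ✓  (D2,S3,A1)→rehearsed(A1,S3) ✓  (D2,S4,A3)→rehearsed(A3,S4) ✓  (D2,S6,A2)→rehearsed(A2,S6) ✓  (D3,S1,A4)→rehearsed(A4,S1) ✗  (D3,S2,A2)→rehearsed(A2,S2) ✓  (D3,S4,A1)→rehearsed(A1,S4) ✗  (D3,S5,A2)→rehearsed(A2,S5) ✗
Counterexamples (restrictor triples failing the scope): 6.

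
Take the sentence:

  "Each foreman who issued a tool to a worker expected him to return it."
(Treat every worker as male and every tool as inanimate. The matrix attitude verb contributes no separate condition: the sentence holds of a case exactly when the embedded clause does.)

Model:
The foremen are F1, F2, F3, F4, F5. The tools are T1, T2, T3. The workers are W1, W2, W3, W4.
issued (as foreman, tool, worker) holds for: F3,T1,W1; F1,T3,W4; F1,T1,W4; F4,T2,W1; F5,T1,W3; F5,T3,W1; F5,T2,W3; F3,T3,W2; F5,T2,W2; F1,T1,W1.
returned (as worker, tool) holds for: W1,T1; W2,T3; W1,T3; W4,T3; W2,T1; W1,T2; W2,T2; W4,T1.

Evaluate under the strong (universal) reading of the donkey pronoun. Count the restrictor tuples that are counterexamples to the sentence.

"him" takes "a worker" as antecedent and "it" takes "a tool"; both are donkey pronouns co-varying with the restrictor.
Strong reading: for every (f,t,w) with issued(f,t,w), returned(w,t).
Restrictor triples: (F1,T1,W1)→returned(W1,T1) ✓  (F1,T1,W4)→returned(W4,T1) ✓  (F1,T3,W4)→returned(W4,T3) ✓  (F3,T1,W1)→returned(W1,T1) ✓  (F3,T3,W2)→returned(W2,T3) ✓  (F4,T2,W1)→returned(W1,T2) ✓  (F5,T1,W3)→returned(W3,T1) ✗  (F5,T2,W2)→returned(W2,T2) ✓  (F5,T2,W3)→returned(W3,T2) ✗  (F5,T3,W1)→returned(W1,T3) ✓
Counterexamples (restrictor triples failing the scope): 2.

2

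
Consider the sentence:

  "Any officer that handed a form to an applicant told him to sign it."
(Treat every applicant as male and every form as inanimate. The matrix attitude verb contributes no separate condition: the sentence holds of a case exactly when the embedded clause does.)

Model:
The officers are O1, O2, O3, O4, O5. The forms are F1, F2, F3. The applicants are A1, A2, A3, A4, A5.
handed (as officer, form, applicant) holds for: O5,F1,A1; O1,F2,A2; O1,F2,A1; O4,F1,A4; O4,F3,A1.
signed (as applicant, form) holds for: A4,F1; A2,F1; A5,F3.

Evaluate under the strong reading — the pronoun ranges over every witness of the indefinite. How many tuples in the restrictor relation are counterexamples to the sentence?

4

"him" takes "an applicant" as antecedent and "it" takes "a form"; both are donkey pronouns co-varying with the restrictor.
Strong reading: for every (o,f,a) with handed(o,f,a), signed(a,f).
Restrictor triples: (O1,F2,A1)→signed(A1,F2) ✗  (O1,F2,A2)→signed(A2,F2) ✗  (O4,F1,A4)→signed(A4,F1) ✓  (O4,F3,A1)→signed(A1,F3) ✗  (O5,F1,A1)→signed(A1,F1) ✗
Counterexamples (restrictor triples failing the scope): 4.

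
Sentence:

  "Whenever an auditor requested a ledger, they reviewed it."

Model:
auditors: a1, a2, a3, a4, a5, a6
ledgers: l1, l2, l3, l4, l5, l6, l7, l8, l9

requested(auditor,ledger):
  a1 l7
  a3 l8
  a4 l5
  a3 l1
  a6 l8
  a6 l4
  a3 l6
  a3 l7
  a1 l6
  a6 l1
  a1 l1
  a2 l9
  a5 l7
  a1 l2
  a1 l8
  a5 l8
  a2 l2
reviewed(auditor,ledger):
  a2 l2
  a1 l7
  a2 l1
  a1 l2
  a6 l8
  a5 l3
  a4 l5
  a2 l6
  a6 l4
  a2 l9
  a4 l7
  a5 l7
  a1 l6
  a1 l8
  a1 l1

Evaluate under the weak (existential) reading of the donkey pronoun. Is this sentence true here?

False

"it" takes "a ledger" as antecedent — a donkey pronoun bound across the clause boundary.
Weak reading: every auditor a with some requested-ledger has at least one requested-ledger l such that reviewed(a,l).
Per auditor: a1:✓  a2:✓  a3:✗  a4:✓  a5:✓  a6:✓
a3 has no witness among its requested-ledgers.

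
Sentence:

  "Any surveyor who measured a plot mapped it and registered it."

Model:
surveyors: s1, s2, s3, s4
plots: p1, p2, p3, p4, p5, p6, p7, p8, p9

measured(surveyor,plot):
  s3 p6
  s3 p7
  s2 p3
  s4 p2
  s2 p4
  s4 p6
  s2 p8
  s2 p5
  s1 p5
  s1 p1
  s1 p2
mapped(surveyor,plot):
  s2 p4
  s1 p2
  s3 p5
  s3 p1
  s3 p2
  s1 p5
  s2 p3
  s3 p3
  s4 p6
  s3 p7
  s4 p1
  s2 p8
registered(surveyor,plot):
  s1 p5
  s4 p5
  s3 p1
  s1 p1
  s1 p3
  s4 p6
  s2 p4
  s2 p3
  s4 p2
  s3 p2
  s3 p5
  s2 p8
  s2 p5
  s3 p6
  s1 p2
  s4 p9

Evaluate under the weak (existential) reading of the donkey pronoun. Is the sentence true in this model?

False

"it" takes "a plot" as antecedent — a donkey pronoun bound across the clause boundary.
Weak reading: every surveyor s with some measured-plot has at least one measured-plot p such that mapped(s,p) ∧ registered(s,p).
Per surveyor: s1:✓  s2:✓  s3:✗  s4:✓
s3 has no witness among its measured-plots.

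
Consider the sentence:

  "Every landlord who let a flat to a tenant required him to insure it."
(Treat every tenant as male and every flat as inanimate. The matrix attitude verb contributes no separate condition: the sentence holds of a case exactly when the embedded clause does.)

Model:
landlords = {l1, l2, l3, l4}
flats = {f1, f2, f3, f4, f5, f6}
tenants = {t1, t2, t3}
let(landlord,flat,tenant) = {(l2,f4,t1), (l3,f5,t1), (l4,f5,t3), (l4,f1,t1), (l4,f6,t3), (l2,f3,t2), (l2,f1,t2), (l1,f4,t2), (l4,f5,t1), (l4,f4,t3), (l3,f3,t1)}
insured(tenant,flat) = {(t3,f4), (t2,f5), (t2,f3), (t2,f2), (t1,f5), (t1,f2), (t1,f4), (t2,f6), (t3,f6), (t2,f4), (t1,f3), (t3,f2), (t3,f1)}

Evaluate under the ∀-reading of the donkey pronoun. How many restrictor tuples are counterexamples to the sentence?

3

"him" takes "a tenant" as antecedent and "it" takes "a flat"; both are donkey pronouns co-varying with the restrictor.
Strong reading: for every (l,f,t) with let(l,f,t), insured(t,f).
Restrictor triples: (l1,f4,t2)→insured(t2,f4) ✓  (l2,f1,t2)→insured(t2,f1) ✗  (l2,f3,t2)→insured(t2,f3) ✓  (l2,f4,t1)→insured(t1,f4) ✓  (l3,f3,t1)→insured(t1,f3) ✓  (l3,f5,t1)→insured(t1,f5) ✓  (l4,f1,t1)→insured(t1,f1) ✗  (l4,f4,t3)→insured(t3,f4) ✓  (l4,f5,t1)→insured(t1,f5) ✓  (l4,f5,t3)→insured(t3,f5) ✗  (l4,f6,t3)→insured(t3,f6) ✓
Counterexamples (restrictor triples failing the scope): 3.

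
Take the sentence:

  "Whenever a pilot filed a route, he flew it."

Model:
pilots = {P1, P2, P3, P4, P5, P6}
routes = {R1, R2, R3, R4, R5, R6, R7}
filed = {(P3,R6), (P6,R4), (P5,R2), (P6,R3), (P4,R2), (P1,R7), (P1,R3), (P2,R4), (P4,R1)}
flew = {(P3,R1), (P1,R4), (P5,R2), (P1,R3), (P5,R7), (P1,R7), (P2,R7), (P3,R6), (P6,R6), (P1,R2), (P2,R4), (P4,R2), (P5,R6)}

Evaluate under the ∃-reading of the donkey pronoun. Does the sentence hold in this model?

"it" takes "a route" as antecedent — a donkey pronoun bound across the clause boundary.
Weak reading: every pilot p with some filed-route has at least one filed-route r such that flew(p,r).
Per pilot: P1:✓  P2:✓  P3:✓  P4:✓  P5:✓  P6:✗
P6 has no witness among its filed-routes.

False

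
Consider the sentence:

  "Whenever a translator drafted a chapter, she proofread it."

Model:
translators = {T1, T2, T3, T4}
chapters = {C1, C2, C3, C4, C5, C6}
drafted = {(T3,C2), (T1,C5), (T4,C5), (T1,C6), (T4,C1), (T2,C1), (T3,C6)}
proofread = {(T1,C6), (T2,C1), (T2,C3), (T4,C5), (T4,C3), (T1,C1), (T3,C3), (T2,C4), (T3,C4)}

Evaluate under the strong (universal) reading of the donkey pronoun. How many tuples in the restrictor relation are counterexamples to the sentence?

4

"it" takes "a chapter" as antecedent — a donkey pronoun bound across the clause boundary.
Strong reading: for every (t,c) with drafted(t,c), proofread(t,c).
Restrictor pairs: (T1,C5) ✗  (T1,C6) ✓  (T2,C1) ✓  (T3,C2) ✗  (T3,C6) ✗  (T4,C1) ✗  (T4,C5) ✓
Counterexamples (restrictor pairs failing the scope): 4.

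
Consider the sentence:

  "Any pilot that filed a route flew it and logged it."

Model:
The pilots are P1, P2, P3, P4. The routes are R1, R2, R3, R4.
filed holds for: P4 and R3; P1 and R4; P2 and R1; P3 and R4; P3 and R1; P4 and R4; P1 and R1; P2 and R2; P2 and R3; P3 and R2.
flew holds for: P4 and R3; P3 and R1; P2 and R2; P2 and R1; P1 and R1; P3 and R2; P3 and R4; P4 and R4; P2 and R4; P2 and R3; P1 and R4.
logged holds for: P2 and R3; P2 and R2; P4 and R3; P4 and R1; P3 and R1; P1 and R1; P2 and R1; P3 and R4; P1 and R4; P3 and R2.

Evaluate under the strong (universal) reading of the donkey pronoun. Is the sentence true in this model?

"it" takes "a route" as antecedent — a donkey pronoun bound across the clause boundary.
Strong reading: for every (p,r) with filed(p,r), flew(p,r) ∧ logged(p,r).
Restrictor pairs: (P1,R1) ✓  (P1,R4) ✓  (P2,R1) ✓  (P2,R2) ✓  (P2,R3) ✓  (P3,R1) ✓  (P3,R2) ✓  (P3,R4) ✓  (P4,R3) ✓  (P4,R4) ✗
Counterexample: (P4,R4) is in filed but fails the scope.

False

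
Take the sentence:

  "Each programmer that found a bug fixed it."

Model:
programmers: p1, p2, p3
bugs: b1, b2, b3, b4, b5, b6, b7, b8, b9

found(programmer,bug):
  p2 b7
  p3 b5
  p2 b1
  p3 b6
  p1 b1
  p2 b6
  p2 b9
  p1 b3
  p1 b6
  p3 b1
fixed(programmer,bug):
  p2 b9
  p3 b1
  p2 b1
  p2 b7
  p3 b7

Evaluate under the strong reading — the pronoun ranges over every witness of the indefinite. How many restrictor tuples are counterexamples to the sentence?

6

"it" takes "a bug" as antecedent — a donkey pronoun bound across the clause boundary.
Strong reading: for every (p,b) with found(p,b), fixed(p,b).
Restrictor pairs: (p1,b1) ✗  (p1,b3) ✗  (p1,b6) ✗  (p2,b1) ✓  (p2,b6) ✗  (p2,b7) ✓  (p2,b9) ✓  (p3,b1) ✓  (p3,b5) ✗  (p3,b6) ✗
Counterexamples (restrictor pairs failing the scope): 6.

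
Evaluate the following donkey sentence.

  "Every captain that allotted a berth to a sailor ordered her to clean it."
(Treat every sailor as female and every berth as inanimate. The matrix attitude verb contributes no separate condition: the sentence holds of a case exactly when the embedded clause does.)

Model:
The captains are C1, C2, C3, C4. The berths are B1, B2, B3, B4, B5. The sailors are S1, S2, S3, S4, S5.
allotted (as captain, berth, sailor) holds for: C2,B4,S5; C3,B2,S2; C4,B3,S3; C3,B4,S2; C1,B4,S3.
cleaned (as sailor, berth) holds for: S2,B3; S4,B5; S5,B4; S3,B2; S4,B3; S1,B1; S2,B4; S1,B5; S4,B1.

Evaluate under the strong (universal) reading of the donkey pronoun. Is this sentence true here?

"her" takes "a sailor" as antecedent and "it" takes "a berth"; both are donkey pronouns co-varying with the restrictor.
Strong reading: for every (c,b,s) with allotted(c,b,s), cleaned(s,b).
Restrictor triples: (C1,B4,S3)→cleaned(S3,B4) ✗  (C2,B4,S5)→cleaned(S5,B4) ✓  (C3,B2,S2)→cleaned(S2,B2) ✗  (C3,B4,S2)→cleaned(S2,B4) ✓  (C4,B3,S3)→cleaned(S3,B3) ✗
Counterexample: (C1,B4,S3) — cleaned(S3,B4) does not hold.

False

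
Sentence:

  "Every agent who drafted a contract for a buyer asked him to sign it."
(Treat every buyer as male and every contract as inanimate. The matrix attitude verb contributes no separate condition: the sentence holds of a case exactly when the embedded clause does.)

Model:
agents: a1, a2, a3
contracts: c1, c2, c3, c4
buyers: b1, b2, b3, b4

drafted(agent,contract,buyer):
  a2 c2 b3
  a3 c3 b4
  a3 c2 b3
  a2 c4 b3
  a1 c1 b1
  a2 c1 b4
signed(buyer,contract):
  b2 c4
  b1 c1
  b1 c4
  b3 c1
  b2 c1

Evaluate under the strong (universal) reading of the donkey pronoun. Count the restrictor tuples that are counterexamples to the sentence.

5

"him" takes "a buyer" as antecedent and "it" takes "a contract"; both are donkey pronouns co-varying with the restrictor.
Strong reading: for every (a,c,b) with drafted(a,c,b), signed(b,c).
Restrictor triples: (a1,c1,b1)→signed(b1,c1) ✓  (a2,c1,b4)→signed(b4,c1) ✗  (a2,c2,b3)→signed(b3,c2) ✗  (a2,c4,b3)→signed(b3,c4) ✗  (a3,c2,b3)→signed(b3,c2) ✗  (a3,c3,b4)→signed(b4,c3) ✗
Counterexamples (restrictor triples failing the scope): 5.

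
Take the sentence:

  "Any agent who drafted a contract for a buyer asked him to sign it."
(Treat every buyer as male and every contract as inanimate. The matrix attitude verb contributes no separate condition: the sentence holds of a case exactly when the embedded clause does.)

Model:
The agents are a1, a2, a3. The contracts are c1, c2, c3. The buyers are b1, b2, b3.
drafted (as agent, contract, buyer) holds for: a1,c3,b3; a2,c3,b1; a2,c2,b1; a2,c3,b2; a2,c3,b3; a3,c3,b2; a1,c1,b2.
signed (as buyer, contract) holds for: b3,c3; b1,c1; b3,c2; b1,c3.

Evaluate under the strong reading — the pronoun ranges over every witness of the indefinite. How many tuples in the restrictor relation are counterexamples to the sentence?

4

"him" takes "a buyer" as antecedent and "it" takes "a contract"; both are donkey pronouns co-varying with the restrictor.
Strong reading: for every (a,c,b) with drafted(a,c,b), signed(b,c).
Restrictor triples: (a1,c1,b2)→signed(b2,c1) ✗  (a1,c3,b3)→signed(b3,c3) ✓  (a2,c2,b1)→signed(b1,c2) ✗  (a2,c3,b1)→signed(b1,c3) ✓  (a2,c3,b2)→signed(b2,c3) ✗  (a2,c3,b3)→signed(b3,c3) ✓  (a3,c3,b2)→signed(b2,c3) ✗
Counterexamples (restrictor triples failing the scope): 4.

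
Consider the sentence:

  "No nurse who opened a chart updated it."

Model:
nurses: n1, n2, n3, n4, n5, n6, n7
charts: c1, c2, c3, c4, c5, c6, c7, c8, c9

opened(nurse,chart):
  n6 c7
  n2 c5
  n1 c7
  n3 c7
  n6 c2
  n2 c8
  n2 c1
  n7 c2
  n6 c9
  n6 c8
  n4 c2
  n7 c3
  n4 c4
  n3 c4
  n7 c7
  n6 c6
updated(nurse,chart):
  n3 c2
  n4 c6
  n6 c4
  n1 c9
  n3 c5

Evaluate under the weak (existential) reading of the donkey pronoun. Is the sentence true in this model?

True

"it" takes "a chart" as antecedent — a donkey pronoun bound across the clause boundary.
Truth condition: for no (n,c) with opened(n,c) does updated(n,c) hold.
Restrictor pairs — does the scope hold? (n1,c7):fails  (n2,c1):fails  (n2,c5):fails  (n2,c8):fails  (n3,c4):fails  (n3,c7):fails  (n4,c2):fails  (n4,c4):fails  (n6,c2):fails  (n6,c6):fails  (n6,c7):fails  (n6,c8):fails  (n6,c9):fails  (n7,c2):fails  (n7,c3):fails  (n7,c7):fails
Scope holds for no restrictor pair, so the sentence is true.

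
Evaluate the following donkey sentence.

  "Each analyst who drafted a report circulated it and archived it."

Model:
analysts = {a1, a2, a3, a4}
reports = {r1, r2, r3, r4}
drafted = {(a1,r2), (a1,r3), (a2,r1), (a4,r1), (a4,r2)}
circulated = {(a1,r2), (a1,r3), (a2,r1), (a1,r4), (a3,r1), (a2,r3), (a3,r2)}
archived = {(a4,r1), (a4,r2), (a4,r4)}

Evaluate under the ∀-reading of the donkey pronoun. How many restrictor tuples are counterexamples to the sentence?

5

"it" takes "a report" as antecedent — a donkey pronoun bound across the clause boundary.
Strong reading: for every (a,r) with drafted(a,r), circulated(a,r) ∧ archived(a,r).
Restrictor pairs: (a1,r2) ✗  (a1,r3) ✗  (a2,r1) ✗  (a4,r1) ✗  (a4,r2) ✗
Counterexamples (restrictor pairs failing the scope): 5.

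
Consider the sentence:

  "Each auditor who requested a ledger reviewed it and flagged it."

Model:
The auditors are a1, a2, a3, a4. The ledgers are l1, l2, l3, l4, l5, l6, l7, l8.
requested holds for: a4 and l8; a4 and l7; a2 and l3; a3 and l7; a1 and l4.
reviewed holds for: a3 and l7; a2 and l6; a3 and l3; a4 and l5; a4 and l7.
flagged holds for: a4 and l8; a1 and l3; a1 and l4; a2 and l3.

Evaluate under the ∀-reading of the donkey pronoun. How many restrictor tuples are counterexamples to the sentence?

"it" takes "a ledger" as antecedent — a donkey pronoun bound across the clause boundary.
Strong reading: for every (a,l) with requested(a,l), reviewed(a,l) ∧ flagged(a,l).
Restrictor pairs: (a1,l4) ✗  (a2,l3) ✗  (a3,l7) ✗  (a4,l7) ✗  (a4,l8) ✗
Counterexamples (restrictor pairs failing the scope): 5.

5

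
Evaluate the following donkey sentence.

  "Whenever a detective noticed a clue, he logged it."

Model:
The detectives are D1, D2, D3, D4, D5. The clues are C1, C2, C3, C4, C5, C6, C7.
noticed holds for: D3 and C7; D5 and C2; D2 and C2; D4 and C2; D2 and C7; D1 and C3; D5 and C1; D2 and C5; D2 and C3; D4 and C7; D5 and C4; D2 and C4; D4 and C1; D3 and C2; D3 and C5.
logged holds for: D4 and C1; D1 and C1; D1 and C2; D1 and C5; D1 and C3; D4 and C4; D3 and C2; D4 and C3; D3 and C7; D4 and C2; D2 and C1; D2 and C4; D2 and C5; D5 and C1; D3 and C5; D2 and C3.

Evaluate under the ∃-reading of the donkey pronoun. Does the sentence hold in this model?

"it" takes "a clue" as antecedent — a donkey pronoun bound across the clause boundary.
Weak reading: every detective d with some noticed-clue has at least one noticed-clue c such that logged(d,c).
Per detective: D1:✓  D2:✓  D3:✓  D4:✓  D5:✓
Every detective in the restrictor has a witness.

True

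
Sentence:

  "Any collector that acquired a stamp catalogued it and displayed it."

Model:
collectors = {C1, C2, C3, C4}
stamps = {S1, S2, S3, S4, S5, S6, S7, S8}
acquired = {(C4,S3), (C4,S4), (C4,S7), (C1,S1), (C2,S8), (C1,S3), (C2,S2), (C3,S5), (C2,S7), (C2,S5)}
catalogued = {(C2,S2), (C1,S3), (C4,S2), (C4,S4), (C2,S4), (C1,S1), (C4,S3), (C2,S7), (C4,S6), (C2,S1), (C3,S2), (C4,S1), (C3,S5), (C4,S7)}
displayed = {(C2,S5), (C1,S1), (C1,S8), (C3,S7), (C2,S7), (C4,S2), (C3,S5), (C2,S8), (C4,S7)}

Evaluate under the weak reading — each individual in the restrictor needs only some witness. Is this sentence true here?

True

"it" takes "a stamp" as antecedent — a donkey pronoun bound across the clause boundary.
Weak reading: every collector c with some acquired-stamp has at least one acquired-stamp s such that catalogued(c,s) ∧ displayed(c,s).
Per collector: C1:✓  C2:✓  C3:✓  C4:✓
Every collector in the restrictor has a witness.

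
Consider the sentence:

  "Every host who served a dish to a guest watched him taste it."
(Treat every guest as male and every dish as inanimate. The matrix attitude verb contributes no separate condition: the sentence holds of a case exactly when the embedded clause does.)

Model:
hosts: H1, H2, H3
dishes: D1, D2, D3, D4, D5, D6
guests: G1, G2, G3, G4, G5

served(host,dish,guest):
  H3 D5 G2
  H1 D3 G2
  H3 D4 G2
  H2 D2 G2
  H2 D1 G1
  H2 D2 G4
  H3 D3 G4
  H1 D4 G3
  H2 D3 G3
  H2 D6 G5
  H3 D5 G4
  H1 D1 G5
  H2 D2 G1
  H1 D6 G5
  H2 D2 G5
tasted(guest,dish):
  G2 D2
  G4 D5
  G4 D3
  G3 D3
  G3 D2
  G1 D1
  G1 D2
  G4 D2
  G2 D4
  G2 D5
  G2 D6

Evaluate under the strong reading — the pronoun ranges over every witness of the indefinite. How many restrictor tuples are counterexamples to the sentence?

"him" takes "a guest" as antecedent and "it" takes "a dish"; both are donkey pronouns co-varying with the restrictor.
Strong reading: for every (h,d,g) with served(h,d,g), tasted(g,d).
Restrictor triples: (H1,D1,G5)→tasted(G5,D1) ✗  (H1,D3,G2)→tasted(G2,D3) ✗  (H1,D4,G3)→tasted(G3,D4) ✗  (H1,D6,G5)→tasted(G5,D6) ✗  (H2,D1,G1)→tasted(G1,D1) ✓  (H2,D2,G1)→tasted(G1,D2) ✓  (H2,D2,G2)→tasted(G2,D2) ✓  (H2,D2,G4)→tasted(G4,D2) ✓  (H2,D2,G5)→tasted(G5,D2) ✗  (H2,D3,G3)→tasted(G3,D3) ✓  (H2,D6,G5)→tasted(G5,D6) ✗  (H3,D3,G4)→tasted(G4,D3) ✓  (H3,D4,G2)→tasted(G2,D4) ✓  (H3,D5,G2)→tasted(G2,D5) ✓  (H3,D5,G4)→tasted(G4,D5) ✓
Counterexamples (restrictor triples failing the scope): 6.

6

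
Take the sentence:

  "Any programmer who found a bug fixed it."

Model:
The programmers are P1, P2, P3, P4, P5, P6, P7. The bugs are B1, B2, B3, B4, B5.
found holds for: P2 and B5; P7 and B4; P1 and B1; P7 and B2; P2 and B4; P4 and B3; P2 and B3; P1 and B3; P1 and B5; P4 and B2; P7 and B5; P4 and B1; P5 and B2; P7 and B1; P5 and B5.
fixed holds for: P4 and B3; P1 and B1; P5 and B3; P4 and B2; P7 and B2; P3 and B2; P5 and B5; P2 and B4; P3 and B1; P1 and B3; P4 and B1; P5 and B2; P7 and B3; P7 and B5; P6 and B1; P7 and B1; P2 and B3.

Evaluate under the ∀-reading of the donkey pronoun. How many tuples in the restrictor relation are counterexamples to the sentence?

"it" takes "a bug" as antecedent — a donkey pronoun bound across the clause boundary.
Strong reading: for every (p,b) with found(p,b), fixed(p,b).
Restrictor pairs: (P1,B1) ✓  (P1,B3) ✓  (P1,B5) ✗  (P2,B3) ✓  (P2,B4) ✓  (P2,B5) ✗  (P4,B1) ✓  (P4,B2) ✓  (P4,B3) ✓  (P5,B2) ✓  (P5,B5) ✓  (P7,B1) ✓  (P7,B2) ✓  (P7,B4) ✗  (P7,B5) ✓
Counterexamples (restrictor pairs failing the scope): 3.

3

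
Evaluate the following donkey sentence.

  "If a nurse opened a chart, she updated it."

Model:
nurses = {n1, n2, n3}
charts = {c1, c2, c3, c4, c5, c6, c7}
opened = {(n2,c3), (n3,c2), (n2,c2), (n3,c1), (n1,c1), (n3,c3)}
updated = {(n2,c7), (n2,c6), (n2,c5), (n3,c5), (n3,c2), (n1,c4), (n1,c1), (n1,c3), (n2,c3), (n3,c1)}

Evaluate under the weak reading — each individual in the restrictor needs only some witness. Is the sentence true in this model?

"it" takes "a chart" as antecedent — a donkey pronoun bound across the clause boundary.
Weak reading: every nurse n with some opened-chart has at least one opened-chart c such that updated(n,c).
Per nurse: n1:✓  n2:✓  n3:✓
Every nurse in the restrictor has a witness.

True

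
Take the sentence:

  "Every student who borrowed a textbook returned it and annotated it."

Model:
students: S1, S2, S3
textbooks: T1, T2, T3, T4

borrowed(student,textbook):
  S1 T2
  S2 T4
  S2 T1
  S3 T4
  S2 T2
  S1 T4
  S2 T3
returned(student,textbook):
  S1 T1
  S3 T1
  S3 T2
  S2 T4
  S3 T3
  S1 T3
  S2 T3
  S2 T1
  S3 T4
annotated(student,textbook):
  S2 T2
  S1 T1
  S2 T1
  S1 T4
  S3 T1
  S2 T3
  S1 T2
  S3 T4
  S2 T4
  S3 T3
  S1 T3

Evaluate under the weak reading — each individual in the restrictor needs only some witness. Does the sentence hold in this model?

False

"it" takes "a textbook" as antecedent — a donkey pronoun bound across the clause boundary.
Weak reading: every student s with some borrowed-textbook has at least one borrowed-textbook t such that returned(s,t) ∧ annotated(s,t).
Per student: S1:✗  S2:✓  S3:✓
S1 has no witness among its borrowed-textbooks.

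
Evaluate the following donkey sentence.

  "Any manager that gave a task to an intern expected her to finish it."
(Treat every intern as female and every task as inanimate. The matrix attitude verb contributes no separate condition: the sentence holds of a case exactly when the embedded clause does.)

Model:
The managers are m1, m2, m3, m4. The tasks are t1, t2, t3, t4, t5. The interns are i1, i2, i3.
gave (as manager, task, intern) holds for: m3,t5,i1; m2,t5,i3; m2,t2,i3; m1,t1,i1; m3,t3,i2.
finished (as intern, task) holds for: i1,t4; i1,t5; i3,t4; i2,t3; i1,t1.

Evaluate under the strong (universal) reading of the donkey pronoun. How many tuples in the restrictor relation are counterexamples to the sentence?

2

"her" takes "an intern" as antecedent and "it" takes "a task"; both are donkey pronouns co-varying with the restrictor.
Strong reading: for every (m,t,i) with gave(m,t,i), finished(i,t).
Restrictor triples: (m1,t1,i1)→finished(i1,t1) ✓  (m2,t2,i3)→finished(i3,t2) ✗  (m2,t5,i3)→finished(i3,t5) ✗  (m3,t3,i2)→finished(i2,t3) ✓  (m3,t5,i1)→finished(i1,t5) ✓
Counterexamples (restrictor triples failing the scope): 2.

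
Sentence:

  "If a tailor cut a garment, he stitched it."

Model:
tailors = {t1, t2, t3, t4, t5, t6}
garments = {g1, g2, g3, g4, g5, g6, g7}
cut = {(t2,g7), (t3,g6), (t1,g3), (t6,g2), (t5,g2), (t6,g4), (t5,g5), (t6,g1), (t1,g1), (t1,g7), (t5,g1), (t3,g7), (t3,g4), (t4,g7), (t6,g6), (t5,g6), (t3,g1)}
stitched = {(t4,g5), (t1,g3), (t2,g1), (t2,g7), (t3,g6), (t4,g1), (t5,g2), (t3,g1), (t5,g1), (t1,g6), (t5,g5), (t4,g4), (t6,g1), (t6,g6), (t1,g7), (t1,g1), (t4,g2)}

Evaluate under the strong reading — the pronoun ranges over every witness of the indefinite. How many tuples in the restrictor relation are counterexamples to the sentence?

6

"it" takes "a garment" as antecedent — a donkey pronoun bound across the clause boundary.
Strong reading: for every (t,g) with cut(t,g), stitched(t,g).
Restrictor pairs: (t1,g1) ✓  (t1,g3) ✓  (t1,g7) ✓  (t2,g7) ✓  (t3,g1) ✓  (t3,g4) ✗  (t3,g6) ✓  (t3,g7) ✗  (t4,g7) ✗  (t5,g1) ✓  (t5,g2) ✓  (t5,g5) ✓  (t5,g6) ✗  (t6,g1) ✓  (t6,g2) ✗  (t6,g4) ✗  (t6,g6) ✓
Counterexamples (restrictor pairs failing the scope): 6.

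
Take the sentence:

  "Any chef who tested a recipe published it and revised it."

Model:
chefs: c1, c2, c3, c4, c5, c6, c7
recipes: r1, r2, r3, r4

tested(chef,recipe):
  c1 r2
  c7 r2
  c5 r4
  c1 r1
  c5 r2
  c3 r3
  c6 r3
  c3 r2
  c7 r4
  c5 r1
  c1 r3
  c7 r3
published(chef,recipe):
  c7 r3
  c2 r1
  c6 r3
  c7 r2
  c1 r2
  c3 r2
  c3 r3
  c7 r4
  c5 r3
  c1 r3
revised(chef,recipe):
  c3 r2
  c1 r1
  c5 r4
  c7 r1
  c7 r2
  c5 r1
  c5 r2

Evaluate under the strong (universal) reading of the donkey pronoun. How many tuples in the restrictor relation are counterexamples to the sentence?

"it" takes "a recipe" as antecedent — a donkey pronoun bound across the clause boundary.
Strong reading: for every (c,r) with tested(c,r), published(c,r) ∧ revised(c,r).
Restrictor pairs: (c1,r1) ✗  (c1,r2) ✗  (c1,r3) ✗  (c3,r2) ✓  (c3,r3) ✗  (c5,r1) ✗  (c5,r2) ✗  (c5,r4) ✗  (c6,r3) ✗  (c7,r2) ✓  (c7,r3) ✗  (c7,r4) ✗
Counterexamples (restrictor pairs failing the scope): 10.

10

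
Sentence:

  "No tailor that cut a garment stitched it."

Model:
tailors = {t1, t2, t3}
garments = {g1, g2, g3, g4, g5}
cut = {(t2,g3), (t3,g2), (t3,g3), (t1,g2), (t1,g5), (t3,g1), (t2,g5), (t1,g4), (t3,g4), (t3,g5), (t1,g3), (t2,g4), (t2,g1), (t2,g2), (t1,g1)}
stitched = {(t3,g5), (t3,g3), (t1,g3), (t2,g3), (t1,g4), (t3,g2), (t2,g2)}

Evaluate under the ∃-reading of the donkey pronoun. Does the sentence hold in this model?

False

"it" takes "a garment" as antecedent — a donkey pronoun bound across the clause boundary.
Truth condition: for no (t,g) with cut(t,g) does stitched(t,g) hold.
Restrictor pairs — does the scope hold? (t1,g1):fails  (t1,g2):fails  (t1,g3):holds  (t1,g4):holds  (t1,g5):fails  (t2,g1):fails  (t2,g2):holds  (t2,g3):holds  (t2,g4):fails  (t2,g5):fails  (t3,g1):fails  (t3,g2):holds  (t3,g3):holds  (t3,g4):fails  (t3,g5):holds
Scope holds for 7 pair(s), so the sentence is false.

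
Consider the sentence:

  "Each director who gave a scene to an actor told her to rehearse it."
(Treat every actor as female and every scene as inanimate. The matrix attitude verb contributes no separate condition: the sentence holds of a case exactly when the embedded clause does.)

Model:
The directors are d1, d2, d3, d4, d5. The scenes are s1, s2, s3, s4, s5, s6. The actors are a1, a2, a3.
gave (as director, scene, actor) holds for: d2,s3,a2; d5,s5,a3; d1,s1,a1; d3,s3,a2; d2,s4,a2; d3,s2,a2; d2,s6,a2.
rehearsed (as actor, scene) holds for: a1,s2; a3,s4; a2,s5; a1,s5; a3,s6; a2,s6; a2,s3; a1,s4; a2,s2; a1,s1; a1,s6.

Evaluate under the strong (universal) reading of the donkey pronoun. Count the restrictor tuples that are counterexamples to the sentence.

"her" takes "an actor" as antecedent and "it" takes "a scene"; both are donkey pronouns co-varying with the restrictor.
Strong reading: for every (d,s,a) with gave(d,s,a), rehearsed(a,s).
Restrictor triples: (d1,s1,a1)→rehearsed(a1,s1) ✓  (d2,s3,a2)→rehearsed(a2,s3) ✓  (d2,s4,a2)→rehearsed(a2,s4) ✗  (d2,s6,a2)→rehearsed(a2,s6) ✓  (d3,s2,a2)→rehearsed(a2,s2) ✓  (d3,s3,a2)→rehearsed(a2,s3) ✓  (d5,s5,a3)→rehearsed(a3,s5) ✗
Counterexamples (restrictor triples failing the scope): 2.

2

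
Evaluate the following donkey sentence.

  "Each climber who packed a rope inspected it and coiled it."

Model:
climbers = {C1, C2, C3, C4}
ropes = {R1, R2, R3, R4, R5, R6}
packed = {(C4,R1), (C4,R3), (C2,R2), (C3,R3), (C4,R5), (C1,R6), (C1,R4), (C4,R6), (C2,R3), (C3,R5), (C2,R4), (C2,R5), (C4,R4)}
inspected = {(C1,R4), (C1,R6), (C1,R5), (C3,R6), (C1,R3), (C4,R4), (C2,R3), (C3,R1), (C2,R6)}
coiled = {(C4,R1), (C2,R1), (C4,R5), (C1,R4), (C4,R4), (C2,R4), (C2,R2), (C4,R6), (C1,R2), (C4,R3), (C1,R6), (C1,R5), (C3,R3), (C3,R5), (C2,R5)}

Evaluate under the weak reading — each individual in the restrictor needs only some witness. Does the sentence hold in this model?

False

"it" takes "a rope" as antecedent — a donkey pronoun bound across the clause boundary.
Weak reading: every climber c with some packed-rope has at least one packed-rope r such that inspected(c,r) ∧ coiled(c,r).
Per climber: C1:✓  C2:✗  C3:✗  C4:✓
C2 has no witness among its packed-ropes.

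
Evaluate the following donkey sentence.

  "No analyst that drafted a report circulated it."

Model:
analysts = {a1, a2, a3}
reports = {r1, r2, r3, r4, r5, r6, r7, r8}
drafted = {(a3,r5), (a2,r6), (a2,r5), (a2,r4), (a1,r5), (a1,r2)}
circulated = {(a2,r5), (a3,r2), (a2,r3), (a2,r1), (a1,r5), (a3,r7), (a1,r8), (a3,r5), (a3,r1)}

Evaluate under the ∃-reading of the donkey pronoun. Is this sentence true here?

"it" takes "a report" as antecedent — a donkey pronoun bound across the clause boundary.
Truth condition: for no (a,r) with drafted(a,r) does circulated(a,r) hold.
Restrictor pairs — does the scope hold? (a1,r2):fails  (a1,r5):holds  (a2,r4):fails  (a2,r5):holds  (a2,r6):fails  (a3,r5):holds
Scope holds for 3 pair(s), so the sentence is false.

False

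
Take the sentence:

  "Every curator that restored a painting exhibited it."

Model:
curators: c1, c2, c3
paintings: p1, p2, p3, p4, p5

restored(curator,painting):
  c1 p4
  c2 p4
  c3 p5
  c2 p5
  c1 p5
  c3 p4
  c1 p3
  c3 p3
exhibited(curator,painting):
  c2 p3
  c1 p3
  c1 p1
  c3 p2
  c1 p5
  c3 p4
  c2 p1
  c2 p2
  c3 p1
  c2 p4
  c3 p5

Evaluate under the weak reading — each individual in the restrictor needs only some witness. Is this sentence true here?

True

"it" takes "a painting" as antecedent — a donkey pronoun bound across the clause boundary.
Weak reading: every curator c with some restored-painting has at least one restored-painting p such that exhibited(c,p).
Per curator: c1:✓  c2:✓  c3:✓
Every curator in the restrictor has a witness.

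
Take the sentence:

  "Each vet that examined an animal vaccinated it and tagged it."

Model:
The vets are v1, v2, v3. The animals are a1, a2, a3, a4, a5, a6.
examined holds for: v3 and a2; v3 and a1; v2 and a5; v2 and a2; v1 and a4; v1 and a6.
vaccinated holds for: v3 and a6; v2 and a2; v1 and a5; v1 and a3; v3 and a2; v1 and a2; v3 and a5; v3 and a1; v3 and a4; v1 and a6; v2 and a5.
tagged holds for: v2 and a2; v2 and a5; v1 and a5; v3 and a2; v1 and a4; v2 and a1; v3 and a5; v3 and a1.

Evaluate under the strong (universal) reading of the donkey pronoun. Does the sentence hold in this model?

"it" takes "an animal" as antecedent — a donkey pronoun bound across the clause boundary.
Strong reading: for every (v,a) with examined(v,a), vaccinated(v,a) ∧ tagged(v,a).
Restrictor pairs: (v1,a4) ✗  (v1,a6) ✗  (v2,a2) ✓  (v2,a5) ✓  (v3,a1) ✓  (v3,a2) ✓
Counterexample: (v1,a4) is in examined but fails the scope.

False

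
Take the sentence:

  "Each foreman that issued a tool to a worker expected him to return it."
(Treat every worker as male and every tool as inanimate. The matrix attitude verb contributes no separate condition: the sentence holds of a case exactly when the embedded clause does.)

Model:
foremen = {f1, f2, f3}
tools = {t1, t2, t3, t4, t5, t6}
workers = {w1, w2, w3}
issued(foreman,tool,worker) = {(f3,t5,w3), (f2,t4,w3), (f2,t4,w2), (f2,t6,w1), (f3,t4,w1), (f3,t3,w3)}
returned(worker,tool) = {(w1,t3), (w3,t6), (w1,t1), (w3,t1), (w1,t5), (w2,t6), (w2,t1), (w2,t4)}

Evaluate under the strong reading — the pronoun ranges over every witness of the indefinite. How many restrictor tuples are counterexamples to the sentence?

"him" takes "a worker" as antecedent and "it" takes "a tool"; both are donkey pronouns co-varying with the restrictor.
Strong reading: for every (f,t,w) with issued(f,t,w), returned(w,t).
Restrictor triples: (f2,t4,w2)→returned(w2,t4) ✓  (f2,t4,w3)→returned(w3,t4) ✗  (f2,t6,w1)→returned(w1,t6) ✗  (f3,t3,w3)→returned(w3,t3) ✗  (f3,t4,w1)→returned(w1,t4) ✗  (f3,t5,w3)→returned(w3,t5) ✗
Counterexamples (restrictor triples failing the scope): 5.

5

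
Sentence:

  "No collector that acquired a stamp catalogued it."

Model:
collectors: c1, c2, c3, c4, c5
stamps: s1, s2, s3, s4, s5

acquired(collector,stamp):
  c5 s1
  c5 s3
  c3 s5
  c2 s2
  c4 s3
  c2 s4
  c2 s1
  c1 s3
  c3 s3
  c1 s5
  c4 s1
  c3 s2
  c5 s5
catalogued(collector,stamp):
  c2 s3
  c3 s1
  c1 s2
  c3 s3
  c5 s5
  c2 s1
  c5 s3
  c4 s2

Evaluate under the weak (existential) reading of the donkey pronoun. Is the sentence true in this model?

"it" takes "a stamp" as antecedent — a donkey pronoun bound across the clause boundary.
Truth condition: for no (c,s) with acquired(c,s) does catalogued(c,s) hold.
Restrictor pairs — does the scope hold? (c1,s3):fails  (c1,s5):fails  (c2,s1):holds  (c2,s2):fails  (c2,s4):fails  (c3,s2):fails  (c3,s3):holds  (c3,s5):fails  (c4,s1):fails  (c4,s3):fails  (c5,s1):fails  (c5,s3):holds  (c5,s5):holds
Scope holds for 4 pair(s), so the sentence is false.

False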